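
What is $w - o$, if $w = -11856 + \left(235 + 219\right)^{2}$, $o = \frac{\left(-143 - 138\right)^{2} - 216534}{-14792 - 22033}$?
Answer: $\frac{7153486927}{36825} \approx 1.9426 \cdot 10^{5}$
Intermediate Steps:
$o = \frac{137573}{36825}$ ($o = \frac{\left(-281\right)^{2} - 216534}{-36825} = \left(78961 - 216534\right) \left(- \frac{1}{36825}\right) = \left(-137573\right) \left(- \frac{1}{36825}\right) = \frac{137573}{36825} \approx 3.7359$)
$w = 194260$ ($w = -11856 + 454^{2} = -11856 + 206116 = 194260$)
$w - o = 194260 - \frac{137573}{36825} = \frac{7153486927}{36825}$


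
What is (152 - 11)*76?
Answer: 10716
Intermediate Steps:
(152 - 11)*76 = 141*76 = 10716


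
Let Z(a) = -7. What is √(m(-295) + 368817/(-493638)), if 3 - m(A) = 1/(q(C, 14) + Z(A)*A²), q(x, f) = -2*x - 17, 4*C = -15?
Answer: √90545472830847131671902/200477745474 ≈ 1.5010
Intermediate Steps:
C = -15/4 (C = (¼)*(-15) = -15/4 ≈ -3.7500)
q(x, f) = -17 - 2*x
m(A) = 3 - 1/(-19/2 - 7*A²) (m(A) = 3 - 1/((-17 - 2*(-15/4)) - 7*A²) = 3 - 1/((-17 + 15/2) - 7*A²) = 3 - 1/(-19/2 - 7*A²))
√(m(-295) + 368817/(-493638)) = √((59 + 42*(-295)²)/(19 + 14*(-295)²) + 368817/(-493638)) = √((59 + 42*87025)/(19 + 14*87025) + 368817*(-1/493638)) = √((59 + 3655050)/(19 + 1218350) - 122939/164546) = √(3655109/1218369 - 122939/164546) = √(451648499023/200477745474) = √90545472830847131671902/200477745474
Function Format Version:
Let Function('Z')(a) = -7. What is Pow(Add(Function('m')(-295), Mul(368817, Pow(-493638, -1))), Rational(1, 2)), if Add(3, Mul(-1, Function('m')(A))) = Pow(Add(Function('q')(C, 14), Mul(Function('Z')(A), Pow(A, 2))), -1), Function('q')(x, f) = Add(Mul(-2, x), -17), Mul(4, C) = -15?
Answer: Mul(Rational(1, 200477745474), Pow(90545472830847131671902, Rational(1, 2))) ≈ 1.5010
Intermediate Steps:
C = Rational(-15, 4) (C = Mul(Rational(1, 4), -15) = Rational(-15, 4) ≈ -3.7500)
Function('q')(x, f) = Add(-17, Mul(-2, x))
Function('m')(A) = Add(3, Mul(-1, Pow(Add(Rational(-19, 2), Mul(-7, Pow(A, 2))), -1))) (Function('m')(A) = Add(3, Mul(-1, Pow(Add(Add(-17, Mul(-2, Rational(-15, 4))), Mul(-7, Pow(A, 2))), -1))) = Add(3, Mul(-1, Pow(Add(Add(-17, Rational(15, 2)), Mul(-7, Pow(A, 2))), -1))) = Add(3, Mul(-1, Pow(Add(Rational(-19, 2), Mul(-7, Pow(A, 2))), -1))))
Pow(Add(Function('m')(-295), Mul(368817, Pow(-493638, -1))), Rational(1, 2)) = Pow(Add(Mul(Pow(Add(19, Mul(14, Pow(-295, 2))), -1), Add(59, Mul(42, Pow(-295, 2)))), Mul(368817, Pow(-493638, -1))), Rational(1, 2)) = Pow(Add(Mul(Pow(Add(19, Mul(14, 87025)), -1), Add(59, Mul(42, 87025))), Mul(368817, Rational(-1, 493638))), Rational(1, 2)) = Pow(Add(Mul(Pow(Add(19, 1218350), -1), Add(59, 3655050)), Rational(-122939, 164546)), Rational(1, 2)) = Pow(Add(Mul(Pow(1218369, -1), 3655109), Rational(-122939, 164546)), Rational(1, 2)) = Pow(Add(Mul(Rational(1, 1218369), 3655109), Rational(-122939, 164546)), Rational(1, 2)) = Pow(Add(Rational(3655109, 1218369), Rational(-122939, 164546)), Rational(1, 2)) = Pow(Rational(451648499023, 200477745474), Rational(1, 2)) = Mul(Rational(1, 200477745474), Pow(90545472830847131671902, Rational(1, 2)))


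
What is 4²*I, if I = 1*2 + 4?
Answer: 96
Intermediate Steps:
I = 6 (I = 2 + 4 = 6)
4²*I = 4²*6 = 16*6 = 96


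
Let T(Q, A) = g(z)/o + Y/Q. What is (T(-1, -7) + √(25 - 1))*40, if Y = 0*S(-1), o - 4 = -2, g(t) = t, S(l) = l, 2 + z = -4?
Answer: -120 + 80*√6 ≈ 75.959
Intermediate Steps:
z = -6 (z = -2 - 4 = -6)
o = 2 (o = 4 - 2 = 2)
Y = 0 (Y = 0*(-1) = 0)
T(Q, A) = -3 (T(Q, A) = -6/2 + 0/Q = -6*½ + 0 = -3 + 0 = -3)
(T(-1, -7) + √(25 - 1))*40 = (-3 + √(25 - 1))*40 = (-3 + √24)*40 = (-3 + 2*√6)*40 = -120 + 80*√6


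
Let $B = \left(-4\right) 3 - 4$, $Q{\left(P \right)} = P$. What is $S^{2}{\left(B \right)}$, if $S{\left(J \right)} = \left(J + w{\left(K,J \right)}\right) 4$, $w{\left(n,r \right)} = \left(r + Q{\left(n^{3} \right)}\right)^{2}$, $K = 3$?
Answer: $176400$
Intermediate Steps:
$w{\left(n,r \right)} = \left(r + n^{3}\right)^{2}$
$B = -16$ ($B = -12 - 4 = -16$)
$S{\left(J \right)} = 4 J + 4 \left(27 + J\right)^{2}$ ($S{\left(J \right)} = \left(J + \left(J + 3^{3}\right)^{2}\right) 4 = \left(J + \left(J + 27\right)^{2}\right) 4 = \left(J + \left(27 + J\right)^{2}\right) 4 = 4 J + 4 \left(27 + J\right)^{2}$)
$S^{2}{\left(B \right)} = \left(4 \left(-16\right) + 4 \left(27 - 16\right)^{2}\right)^{2} = \left(-64 + 4 \cdot 11^{2}\right)^{2} = \left(-64 + 4 \cdot 121\right)^{2} = \left(-64 + 484\right)^{2} = 420^{2} = 176400$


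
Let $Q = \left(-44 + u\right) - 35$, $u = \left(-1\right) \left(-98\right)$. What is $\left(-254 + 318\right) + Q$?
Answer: $83$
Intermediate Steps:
$u = 98$
$Q = 19$ ($Q = \left(-44 + 98\right) - 35 = 54 - 35 = 19$)
$\left(-254 + 318\right) + Q = \left(-254 + 318\right) + 19 = 64 + 19 = 83$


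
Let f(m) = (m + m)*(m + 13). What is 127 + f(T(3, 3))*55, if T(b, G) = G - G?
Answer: 127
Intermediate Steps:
T(b, G) = 0
f(m) = 2*m*(13 + m) (f(m) = (2*m)*(13 + m) = 2*m*(13 + m))
127 + f(T(3, 3))*55 = 127 + (2*0*(13 + 0))*55 = 127 + (2*0*13)*55 = 127 + 0*55 = 127 + 0 = 127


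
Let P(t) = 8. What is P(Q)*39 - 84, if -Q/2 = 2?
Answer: 228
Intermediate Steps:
Q = -4 (Q = -2*2 = -4)
P(Q)*39 - 84 = 8*39 - 84 = 312 - 84 = 228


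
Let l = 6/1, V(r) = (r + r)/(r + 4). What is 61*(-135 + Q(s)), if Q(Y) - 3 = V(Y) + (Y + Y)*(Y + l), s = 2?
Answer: -18178/3 ≈ -6059.3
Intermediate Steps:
V(r) = 2*r/(4 + r) (V(r) = (2*r)/(4 + r) = 2*r/(4 + r))
l = 6 (l = 6*1 = 6)
Q(Y) = 3 + 2*Y/(4 + Y) + 2*Y*(6 + Y) (Q(Y) = 3 + (2*Y/(4 + Y) + (Y + Y)*(Y + 6)) = 3 + (2*Y/(4 + Y) + (2*Y)*(6 + Y)) = 3 + (2*Y/(4 + Y) + 2*Y*(6 + Y)) = 3 + 2*Y/(4 + Y) + 2*Y*(6 + Y))
61*(-135 + Q(s)) = 61*(-135 + (12 + 2*2³ + 20*2² + 53*2)/(4 + 2)) = 61*(-135 + (12 + 2*8 + 20*4 + 106)/6) = 61*(-135 + (12 + 16 + 80 + 106)/6) = 61*(-135 + (⅙)*214) = 61*(-135 + 107/3) = 61*(-298/3) = -18178/3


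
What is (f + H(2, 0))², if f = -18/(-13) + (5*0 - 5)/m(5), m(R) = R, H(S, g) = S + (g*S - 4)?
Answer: 441/169 ≈ 2.6095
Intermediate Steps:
H(S, g) = -4 + S + S*g (H(S, g) = S + (S*g - 4) = S + (-4 + S*g) = -4 + S + S*g)
f = 5/13 (f = -18/(-13) + (5*0 - 5)/5 = -18*(-1/13) + (0 - 5)*(⅕) = 18/13 - 5*⅕ = 18/13 - 1 = 5/13 ≈ 0.38462)
(f + H(2, 0))² = (5/13 + (-4 + 2 + 2*0))² = (5/13 + (-4 + 2 + 0))² = (5/13 - 2)² = (-21/13)² = 441/169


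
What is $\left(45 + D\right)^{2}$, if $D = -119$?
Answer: $5476$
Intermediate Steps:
$\left(45 + D\right)^{2} = \left(45 - 119\right)^{2} = \left(-74\right)^{2} = 5476$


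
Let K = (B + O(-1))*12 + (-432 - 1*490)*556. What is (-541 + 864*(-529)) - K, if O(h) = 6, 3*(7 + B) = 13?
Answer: 54995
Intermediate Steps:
B = -8/3 (B = -7 + (⅓)*13 = -7 + 13/3 = -8/3 ≈ -2.6667)
K = -512592 (K = (-8/3 + 6)*12 + (-432 - 1*490)*556 = (10/3)*12 + (-432 - 490)*556 = 40 - 922*556 = 40 - 512632 = -512592)
(-541 + 864*(-529)) - K = (-541 + 864*(-529)) - 1*(-512592) = (-541 - 457056) + 512592 = -457597 + 512592 = 54995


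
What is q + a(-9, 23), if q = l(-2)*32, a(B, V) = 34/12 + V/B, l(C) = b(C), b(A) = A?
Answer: -1147/18 ≈ -63.722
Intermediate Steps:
l(C) = C
a(B, V) = 17/6 + V/B (a(B, V) = 34*(1/12) + V/B = 17/6 + V/B)
q = -64 (q = -2*32 = -64)
q + a(-9, 23) = -64 + (17/6 + 23/(-9)) = -64 + (17/6 + 23*(-1/9)) = -64 + (17/6 - 23/9) = -64 + 5/18 = -1147/18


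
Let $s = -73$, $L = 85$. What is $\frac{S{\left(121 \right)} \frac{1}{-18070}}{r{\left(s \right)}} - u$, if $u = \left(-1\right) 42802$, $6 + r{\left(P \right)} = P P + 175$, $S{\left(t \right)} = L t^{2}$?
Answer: $\frac{850465732247}{19869772} \approx 42802.0$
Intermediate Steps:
$S{\left(t \right)} = 85 t^{2}$
$r{\left(P \right)} = 169 + P^{2}$ ($r{\left(P \right)} = -6 + \left(P P + 175\right) = -6 + \left(P^{2} + 175\right) = -6 + \left(175 + P^{2}\right) = 169 + P^{2}$)
$u = -42802$
$\frac{S{\left(121 \right)} \frac{1}{-18070}}{r{\left(s \right)}} - u = \frac{85 \cdot 121^{2} \frac{1}{-18070}}{169 + \left(-73\right)^{2}} - -42802 = \frac{85 \cdot 14641 \left(- \frac{1}{18070}\right)}{169 + 5329} + 42802 = \frac{1244485 \left(- \frac{1}{18070}\right)}{5498} + 42802 = \left(- \frac{248897}{3614}\right) \frac{1}{5498} + 42802 = - \frac{248897}{19869772} + 42802 = \frac{850465732247}{19869772}$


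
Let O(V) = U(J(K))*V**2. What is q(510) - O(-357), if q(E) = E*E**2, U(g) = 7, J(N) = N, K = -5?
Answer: 131758857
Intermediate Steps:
O(V) = 7*V**2
q(E) = E**3
q(510) - O(-357) = 510**3 - 7*(-357)**2 = 132651000 - 7*127449 = 132651000 - 1*892143 = 132651000 - 892143 = 131758857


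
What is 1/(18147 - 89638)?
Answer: -1/71491 ≈ -1.3988e-5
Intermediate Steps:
1/(18147 - 89638) = 1/(-71491) = -1/71491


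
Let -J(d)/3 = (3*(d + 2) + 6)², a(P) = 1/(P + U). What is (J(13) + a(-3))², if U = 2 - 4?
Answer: 1522248256/25 ≈ 6.0890e+7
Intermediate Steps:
U = -2
a(P) = 1/(-2 + P) (a(P) = 1/(P - 2) = 1/(-2 + P))
J(d) = -3*(12 + 3*d)² (J(d) = -3*(3*(d + 2) + 6)² = -3*(3*(2 + d) + 6)² = -3*((6 + 3*d) + 6)² = -3*(12 + 3*d)²)
(J(13) + a(-3))² = (-27*(4 + 13)² + 1/(-2 - 3))² = (-27*17² + 1/(-5))² = (-27*289 - ⅕)² = (-7803 - ⅕)² = (-39016/5)² = 1522248256/25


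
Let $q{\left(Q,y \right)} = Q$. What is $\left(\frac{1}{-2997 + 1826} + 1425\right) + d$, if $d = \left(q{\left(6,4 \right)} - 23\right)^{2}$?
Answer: $\frac{2007093}{1171} \approx 1714.0$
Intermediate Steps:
$d = 289$ ($d = \left(6 - 23\right)^{2} = \left(-17\right)^{2} = 289$)
$\left(\frac{1}{-2997 + 1826} + 1425\right) + d = \left(\frac{1}{-2997 + 1826} + 1425\right) + 289 = \left(\frac{1}{-1171} + 1425\right) + 289 = \left(- \frac{1}{1171} + 1425\right) + 289 = \frac{1668674}{1171} + 289 = \frac{2007093}{1171}$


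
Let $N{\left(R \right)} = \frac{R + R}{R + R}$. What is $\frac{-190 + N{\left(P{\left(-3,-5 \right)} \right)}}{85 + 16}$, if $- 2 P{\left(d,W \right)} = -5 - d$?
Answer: $- \frac{189}{101} \approx -1.8713$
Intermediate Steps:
$P{\left(d,W \right)} = \frac{5}{2} + \frac{d}{2}$ ($P{\left(d,W \right)} = - \frac{-5 - d}{2} = \frac{5}{2} + \frac{d}{2}$)
$N{\left(R \right)} = 1$ ($N{\left(R \right)} = \frac{2 R}{2 R} = 2 R \frac{1}{2 R} = 1$)
$\frac{-190 + N{\left(P{\left(-3,-5 \right)} \right)}}{85 + 16} = \frac{-190 + 1}{85 + 16} = - \frac{189}{101}$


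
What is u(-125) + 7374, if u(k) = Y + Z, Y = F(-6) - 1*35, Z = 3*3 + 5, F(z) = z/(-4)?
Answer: 14709/2 ≈ 7354.5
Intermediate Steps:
F(z) = -z/4 (F(z) = z*(-¼) = -z/4)
Z = 14 (Z = 9 + 5 = 14)
Y = -67/2 (Y = -¼*(-6) - 1*35 = 3/2 - 35 = -67/2 ≈ -33.500)
u(k) = -39/2 (u(k) = -67/2 + 14 = -39/2)
u(-125) + 7374 = -39/2 + 7374 = 14709/2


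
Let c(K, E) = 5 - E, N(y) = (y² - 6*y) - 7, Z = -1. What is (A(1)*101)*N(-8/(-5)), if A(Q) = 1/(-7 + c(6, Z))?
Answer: 35451/25 ≈ 1418.0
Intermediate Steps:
N(y) = -7 + y² - 6*y
A(Q) = -1 (A(Q) = 1/(-7 + (5 - 1*(-1))) = 1/(-7 + (5 + 1)) = 1/(-7 + 6) = 1/(-1) = -1)
(A(1)*101)*N(-8/(-5)) = (-1*101)*(-7 + (-8/(-5))² - (-48)/(-5)) = -101*(-7 + (-8*(-⅕))² - (-48)*(-1)/5) = -101*(-7 + (8/5)² - 6*8/5) = -101*(-7 + 64/25 - 48/5) = -101*(-351/25) = 35451/25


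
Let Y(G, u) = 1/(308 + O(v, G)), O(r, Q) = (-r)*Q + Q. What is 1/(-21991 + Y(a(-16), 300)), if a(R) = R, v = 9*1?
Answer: -436/9588075 ≈ -4.5473e-5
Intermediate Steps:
v = 9
O(r, Q) = Q - Q*r (O(r, Q) = -Q*r + Q = Q - Q*r)
Y(G, u) = 1/(308 - 8*G) (Y(G, u) = 1/(308 + G*(1 - 1*9)) = 1/(308 + G*(1 - 9)) = 1/(308 + G*(-8)) = 1/(308 - 8*G))
1/(-21991 + Y(a(-16), 300)) = 1/(-21991 - 1/(-308 + 8*(-16))) = 1/(-21991 - 1/(-308 - 128)) = 1/(-21991 - 1/(-436)) = 1/(-21991 - 1*(-1/436)) = 1/(-21991 + 1/436) = 1/(-9588075/436) = -436/9588075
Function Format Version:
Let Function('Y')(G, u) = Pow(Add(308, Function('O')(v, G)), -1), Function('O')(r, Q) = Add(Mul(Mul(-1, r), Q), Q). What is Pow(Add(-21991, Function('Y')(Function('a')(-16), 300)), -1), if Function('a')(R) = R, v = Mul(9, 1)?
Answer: Rational(-436, 9588075) ≈ -4.5473e-5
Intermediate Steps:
v = 9
Function('O')(r, Q) = Add(Q, Mul(-1, Q, r)) (Function('O')(r, Q) = Add(Mul(-1, Q, r), Q) = Add(Q, Mul(-1, Q, r)))
Function('Y')(G, u) = Pow(Add(308, Mul(-8, G)), -1) (Function('Y')(G, u) = Pow(Add(308, Mul(G, Add(1, Mul(-1, 9)))), -1) = Pow(Add(308, Mul(G, Add(1, -9))), -1) = Pow(Add(308, Mul(G, -8)), -1) = Pow(Add(308, Mul(-8, G)), -1))
Pow(Add(-21991, Function('Y')(Function('a')(-16), 300)), -1) = Pow(Add(-21991, Mul(-1, Pow(Add(-308, Mul(8, -16)), -1))), -1) = Pow(Add(-21991, Mul(-1, Pow(Add(-308, -128), -1))), -1) = Pow(Add(-21991, Mul(-1, Pow(-436, -1))), -1) = Pow(Add(-21991, Mul(-1, Rational(-1, 436))), -1) = Pow(Add(-21991, Rational(1, 436)), -1) = Pow(Rational(-9588075, 436), -1) = Rational(-436, 9588075)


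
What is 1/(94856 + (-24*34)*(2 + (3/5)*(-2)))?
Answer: 5/471016 ≈ 1.0615e-5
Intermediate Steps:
1/(94856 + (-24*34)*(2 + (3/5)*(-2))) = 1/(94856 - 816*(2 + (3*(1/5))*(-2))) = 1/(94856 - 816*(2 + (3/5)*(-2))) = 1/(94856 - 816*(2 - 6/5)) = 1/(94856 - 816*4/5) = 1/(94856 - 3264/5) = 1/(471016/5) = 5/471016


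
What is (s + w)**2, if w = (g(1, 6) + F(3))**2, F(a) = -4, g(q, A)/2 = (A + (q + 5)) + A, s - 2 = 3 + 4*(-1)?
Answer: 1050625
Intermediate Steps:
s = 1 (s = 2 + (3 + 4*(-1)) = 2 + (3 - 4) = 2 - 1 = 1)
g(q, A) = 10 + 2*q + 4*A (g(q, A) = 2*((A + (q + 5)) + A) = 2*((A + (5 + q)) + A) = 2*((5 + A + q) + A) = 2*(5 + q + 2*A) = 10 + 2*q + 4*A)
w = 1024 (w = ((10 + 2*1 + 4*6) - 4)**2 = ((10 + 2 + 24) - 4)**2 = (36 - 4)**2 = 32**2 = 1024)
(s + w)**2 = (1 + 1024)**2 = 1025**2 = 1050625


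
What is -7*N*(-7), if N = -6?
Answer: -294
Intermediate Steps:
-7*N*(-7) = -7*(-6)*(-7) = 42*(-7) = -294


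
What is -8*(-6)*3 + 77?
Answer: 221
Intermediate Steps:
-8*(-6)*3 + 77 = 48*3 + 77 = 144 + 77 = 221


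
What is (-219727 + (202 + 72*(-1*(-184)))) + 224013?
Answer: 17736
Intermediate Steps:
(-219727 + (202 + 72*(-1*(-184)))) + 224013 = (-219727 + (202 + 72*184)) + 224013 = (-219727 + (202 + 13248)) + 224013 = (-219727 + 13450) + 224013 = -206277 + 224013 = 17736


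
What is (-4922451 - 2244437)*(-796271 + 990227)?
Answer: -1390060928928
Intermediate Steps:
(-4922451 - 2244437)*(-796271 + 990227) = -7166888*193956 = -1390060928928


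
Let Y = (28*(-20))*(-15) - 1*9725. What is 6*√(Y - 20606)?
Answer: 6*I*√21931 ≈ 888.55*I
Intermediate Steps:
Y = -1325 (Y = -560*(-15) - 9725 = 8400 - 9725 = -1325)
6*√(Y - 20606) = 6*√(-1325 - 20606) = 6*√(-21931) = 6*(I*√21931) = 6*I*√21931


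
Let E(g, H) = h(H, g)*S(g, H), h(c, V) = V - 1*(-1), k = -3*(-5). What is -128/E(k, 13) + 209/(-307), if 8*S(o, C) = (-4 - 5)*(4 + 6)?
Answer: 419/13815 ≈ 0.030329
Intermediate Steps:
k = 15
S(o, C) = -45/4 (S(o, C) = ((-4 - 5)*(4 + 6))/8 = (-9*10)/8 = (⅛)*(-90) = -45/4)
h(c, V) = 1 + V (h(c, V) = V + 1 = 1 + V)
E(g, H) = -45/4 - 45*g/4 (E(g, H) = (1 + g)*(-45/4) = -45/4 - 45*g/4)
-128/E(k, 13) + 209/(-307) = -128/(-45/4 - 45/4*15) + 209/(-307) = -128/(-45/4 - 675/4) + 209*(-1/307) = -128/(-180) - 209/307 = -128*(-1/180) - 209/307 = 32/45 - 209/307 = 419/13815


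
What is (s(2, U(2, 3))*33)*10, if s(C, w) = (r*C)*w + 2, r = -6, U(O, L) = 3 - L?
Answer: 660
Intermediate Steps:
s(C, w) = 2 - 6*C*w (s(C, w) = (-6*C)*w + 2 = -6*C*w + 2 = 2 - 6*C*w)
(s(2, U(2, 3))*33)*10 = ((2 - 6*2*(3 - 1*3))*33)*10 = ((2 - 6*2*(3 - 3))*33)*10 = ((2 - 6*2*0)*33)*10 = ((2 + 0)*33)*10 = (2*33)*10 = 66*10 = 660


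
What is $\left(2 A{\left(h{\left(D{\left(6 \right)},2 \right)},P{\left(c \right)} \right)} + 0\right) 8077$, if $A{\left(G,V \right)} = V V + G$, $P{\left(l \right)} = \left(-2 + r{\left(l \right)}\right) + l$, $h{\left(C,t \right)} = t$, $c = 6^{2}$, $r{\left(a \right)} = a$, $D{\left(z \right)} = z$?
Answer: $79186908$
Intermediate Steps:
$c = 36$
$P{\left(l \right)} = -2 + 2 l$ ($P{\left(l \right)} = \left(-2 + l\right) + l = -2 + 2 l$)
$A{\left(G,V \right)} = G + V^{2}$ ($A{\left(G,V \right)} = V^{2} + G = G + V^{2}$)
$\left(2 A{\left(h{\left(D{\left(6 \right)},2 \right)},P{\left(c \right)} \right)} + 0\right) 8077 = \left(2 \left(2 + \left(-2 + 2 \cdot 36\right)^{2}\right) + 0\right) 8077 = \left(2 \left(2 + \left(-2 + 72\right)^{2}\right) + 0\right) 8077 = \left(2 \left(2 + 70^{2}\right) + 0\right) 8077 = \left(2 \left(2 + 4900\right) + 0\right) 8077 = \left(2 \cdot 4902 + 0\right) 8077 = \left(9804 + 0\right) 8077 = 9804 \cdot 8077 = 79186908$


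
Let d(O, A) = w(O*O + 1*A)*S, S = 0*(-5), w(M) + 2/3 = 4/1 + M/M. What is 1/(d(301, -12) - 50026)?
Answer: -1/50026 ≈ -1.9990e-5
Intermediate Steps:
w(M) = 13/3 (w(M) = -⅔ + (4/1 + M/M) = -⅔ + (4*1 + 1) = -⅔ + (4 + 1) = -⅔ + 5 = 13/3)
S = 0
d(O, A) = 0 (d(O, A) = (13/3)*0 = 0)
1/(d(301, -12) - 50026) = 1/(0 - 50026) = 1/(-50026) = -1/50026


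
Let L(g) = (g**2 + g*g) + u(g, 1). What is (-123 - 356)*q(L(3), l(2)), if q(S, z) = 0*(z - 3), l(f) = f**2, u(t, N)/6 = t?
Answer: 0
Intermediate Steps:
u(t, N) = 6*t
L(g) = 2*g**2 + 6*g (L(g) = (g**2 + g*g) + 6*g = (g**2 + g**2) + 6*g = 2*g**2 + 6*g)
q(S, z) = 0 (q(S, z) = 0*(-3 + z) = 0)
(-123 - 356)*q(L(3), l(2)) = (-123 - 356)*0 = -479*0 = 0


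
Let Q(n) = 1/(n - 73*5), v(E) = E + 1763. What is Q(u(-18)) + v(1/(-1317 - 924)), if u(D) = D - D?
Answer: 1442069689/817965 ≈ 1763.0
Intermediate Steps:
u(D) = 0
v(E) = 1763 + E
Q(n) = 1/(-365 + n) (Q(n) = 1/(n - 365) = 1/(-365 + n))
Q(u(-18)) + v(1/(-1317 - 924)) = 1/(-365 + 0) + (1763 + 1/(-1317 - 924)) = 1/(-365) + (1763 + 1/(-2241)) = -1/365 + (1763 - 1/2241) = -1/365 + 3950882/2241 = 1442069689/817965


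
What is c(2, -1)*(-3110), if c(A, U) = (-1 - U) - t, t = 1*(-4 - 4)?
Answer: -24880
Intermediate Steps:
t = -8 (t = 1*(-8) = -8)
c(A, U) = 7 - U (c(A, U) = (-1 - U) - 1*(-8) = (-1 - U) + 8 = 7 - U)
c(2, -1)*(-3110) = (7 - 1*(-1))*(-3110) = (7 + 1)*(-3110) = 8*(-3110) = -24880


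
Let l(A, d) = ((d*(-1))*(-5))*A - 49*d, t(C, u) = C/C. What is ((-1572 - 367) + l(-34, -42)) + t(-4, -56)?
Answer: 7260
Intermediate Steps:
t(C, u) = 1
l(A, d) = -49*d + 5*A*d (l(A, d) = (-d*(-5))*A - 49*d = (5*d)*A - 49*d = 5*A*d - 49*d = -49*d + 5*A*d)
((-1572 - 367) + l(-34, -42)) + t(-4, -56) = ((-1572 - 367) - 42*(-49 + 5*(-34))) + 1 = (-1939 - 42*(-49 - 170)) + 1 = (-1939 - 42*(-219)) + 1 = (-1939 + 9198) + 1 = 7259 + 1 = 7260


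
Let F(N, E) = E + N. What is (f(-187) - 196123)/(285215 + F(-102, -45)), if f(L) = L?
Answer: -98155/142534 ≈ -0.68864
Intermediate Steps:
(f(-187) - 196123)/(285215 + F(-102, -45)) = (-187 - 196123)/(285215 + (-45 - 102)) = -196310/(285215 - 147) = -196310/285068 = -196310*1/285068 = -98155/142534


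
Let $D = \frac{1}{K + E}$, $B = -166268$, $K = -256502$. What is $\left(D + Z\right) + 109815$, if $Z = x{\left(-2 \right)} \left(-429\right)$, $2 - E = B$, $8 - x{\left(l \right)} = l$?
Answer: $\frac{9521731799}{90232} \approx 1.0553 \cdot 10^{5}$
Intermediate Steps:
$x{\left(l \right)} = 8 - l$
$E = 166270$ ($E = 2 - -166268 = 2 + 166268 = 166270$)
$Z = -4290$ ($Z = \left(8 - -2\right) \left(-429\right) = \left(8 + 2\right) \left(-429\right) = 10 \left(-429\right) = -4290$)
$D = - \frac{1}{90232}$ ($D = \frac{1}{-256502 + 166270} = \frac{1}{-90232} = - \frac{1}{90232} \approx -1.1083 \cdot 10^{-5}$)
$\left(D + Z\right) + 109815 = \left(- \frac{1}{90232} - 4290\right) + 109815 = - \frac{387095281}{90232} + 109815 = \frac{9521731799}{90232}$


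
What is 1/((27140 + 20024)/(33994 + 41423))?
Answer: 75417/47164 ≈ 1.5990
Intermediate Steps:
1/((27140 + 20024)/(33994 + 41423)) = 1/(47164/75417) = 75417/47164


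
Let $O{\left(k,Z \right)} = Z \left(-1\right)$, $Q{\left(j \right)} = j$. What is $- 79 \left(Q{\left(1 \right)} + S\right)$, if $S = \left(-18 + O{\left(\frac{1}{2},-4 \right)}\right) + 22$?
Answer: $-711$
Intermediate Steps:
$O{\left(k,Z \right)} = - Z$
$S = 8$ ($S = \left(-18 - -4\right) + 22 = \left(-18 + 4\right) + 22 = -14 + 22 = 8$)
$- 79 \left(Q{\left(1 \right)} + S\right) = - 79 \left(1 + 8\right) = \left(-79\right) 9 = -711$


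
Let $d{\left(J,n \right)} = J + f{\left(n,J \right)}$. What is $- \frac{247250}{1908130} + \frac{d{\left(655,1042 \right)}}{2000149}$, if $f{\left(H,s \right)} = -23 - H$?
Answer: $- \frac{49531917355}{381654431137} \approx -0.12978$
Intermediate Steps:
$d{\left(J,n \right)} = -23 + J - n$ ($d{\left(J,n \right)} = J - \left(23 + n\right) = -23 + J - n$)
$- \frac{247250}{1908130} + \frac{d{\left(655,1042 \right)}}{2000149} = - \frac{247250}{1908130} + \frac{-23 + 655 - 1042}{2000149} = \left(-247250\right) \frac{1}{1908130} + \left(-23 + 655 - 1042\right) \frac{1}{2000149} = - \frac{24725}{190813} - \frac{410}{2000149} = - \frac{49531917355}{381654431137}$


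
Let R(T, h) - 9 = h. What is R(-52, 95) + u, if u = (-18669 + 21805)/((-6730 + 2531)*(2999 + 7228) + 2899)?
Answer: 2232892680/21470137 ≈ 104.00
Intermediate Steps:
R(T, h) = 9 + h
u = -1568/21470137 (u = 3136/(-4199*10227 + 2899) = 3136/(-42943173 + 2899) = 3136/(-42940274) = 3136*(-1/42940274) = -1568/21470137 ≈ -7.3032e-5)
R(-52, 95) + u = (9 + 95) - 1568/21470137 = 104 - 1568/21470137 = 2232892680/21470137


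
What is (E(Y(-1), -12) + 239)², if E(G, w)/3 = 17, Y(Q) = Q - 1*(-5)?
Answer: 84100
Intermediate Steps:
Y(Q) = 5 + Q (Y(Q) = Q + 5 = 5 + Q)
E(G, w) = 51 (E(G, w) = 3*17 = 51)
(E(Y(-1), -12) + 239)² = (51 + 239)² = 290² = 84100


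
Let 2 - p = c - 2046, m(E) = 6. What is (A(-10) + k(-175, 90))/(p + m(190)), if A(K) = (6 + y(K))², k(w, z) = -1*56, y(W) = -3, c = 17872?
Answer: 47/15818 ≈ 0.0029713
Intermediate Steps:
k(w, z) = -56
p = -15824 (p = 2 - (17872 - 2046) = 2 - 1*15826 = 2 - 15826 = -15824)
A(K) = 9 (A(K) = (6 - 3)² = 3² = 9)
(A(-10) + k(-175, 90))/(p + m(190)) = (9 - 56)/(-15824 + 6) = -47/(-15818) = -47*(-1/15818) = 47/15818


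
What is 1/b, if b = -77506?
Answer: -1/77506 ≈ -1.2902e-5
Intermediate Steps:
1/b = 1/(-77506) = -1/77506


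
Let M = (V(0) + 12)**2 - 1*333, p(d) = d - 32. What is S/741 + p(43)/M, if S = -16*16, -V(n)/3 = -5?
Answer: -2825/8892 ≈ -0.31770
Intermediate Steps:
V(n) = 15 (V(n) = -3*(-5) = 15)
p(d) = -32 + d
S = -256
M = 396 (M = (15 + 12)**2 - 1*333 = 27**2 - 333 = 729 - 333 = 396)
S/741 + p(43)/M = -256/741 + (-32 + 43)/396 = -256*1/741 + 11*(1/396) = -256/741 + 1/36 = -2825/8892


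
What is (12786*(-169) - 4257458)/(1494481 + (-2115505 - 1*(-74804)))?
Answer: 1604573/136555 ≈ 11.750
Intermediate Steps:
(12786*(-169) - 4257458)/(1494481 + (-2115505 - 1*(-74804))) = (-2160834 - 4257458)/(1494481 + (-2115505 + 74804)) = -6418292/(1494481 - 2040701) = -6418292/(-546220) = -6418292*(-1/546220) = 1604573/136555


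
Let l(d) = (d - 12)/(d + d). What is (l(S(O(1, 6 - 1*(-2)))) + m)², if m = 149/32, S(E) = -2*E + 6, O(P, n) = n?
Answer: 848241/25600 ≈ 33.134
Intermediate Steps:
S(E) = 6 - 2*E
l(d) = (-12 + d)/(2*d) (l(d) = (-12 + d)/((2*d)) = (-12 + d)*(1/(2*d)) = (-12 + d)/(2*d))
m = 149/32 (m = 149*(1/32) = 149/32 ≈ 4.6563)
(l(S(O(1, 6 - 1*(-2)))) + m)² = ((-12 + (6 - 2*(6 - 1*(-2))))/(2*(6 - 2*(6 - 1*(-2)))) + 149/32)² = ((-12 + (6 - 2*(6 + 2)))/(2*(6 - 2*(6 + 2))) + 149/32)² = ((-12 + (6 - 2*8))/(2*(6 - 2*8)) + 149/32)² = ((-12 + (6 - 16))/(2*(6 - 16)) + 149/32)² = ((½)*(-12 - 10)/(-10) + 149/32)² = ((½)*(-⅒)*(-22) + 149/32)² = (11/10 + 149/32)² = (921/160)² = 848241/25600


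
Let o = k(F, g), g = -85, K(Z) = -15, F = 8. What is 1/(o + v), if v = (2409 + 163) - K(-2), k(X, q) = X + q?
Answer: 1/2510 ≈ 0.00039841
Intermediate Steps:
o = -77 (o = 8 - 85 = -77)
v = 2587 (v = (2409 + 163) - 1*(-15) = 2572 + 15 = 2587)
1/(o + v) = 1/(-77 + 2587) = 1/2510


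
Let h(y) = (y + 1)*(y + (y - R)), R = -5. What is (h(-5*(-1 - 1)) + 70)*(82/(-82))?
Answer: -345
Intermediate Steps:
h(y) = (1 + y)*(5 + 2*y) (h(y) = (y + 1)*(y + (y - 1*(-5))) = (1 + y)*(y + (y + 5)) = (1 + y)*(y + (5 + y)) = (1 + y)*(5 + 2*y))
(h(-5*(-1 - 1)) + 70)*(82/(-82)) = ((5 + 2*(-5*(-1 - 1))² + 7*(-5*(-1 - 1))) + 70)*(82/(-82)) = ((5 + 2*(-5*(-2))² + 7*(-5*(-2))) + 70)*(82*(-1/82)) = ((5 + 2*10² + 7*10) + 70)*(-1) = ((5 + 2*100 + 70) + 70)*(-1) = ((5 + 200 + 70) + 70)*(-1) = (275 + 70)*(-1) = 345*(-1) = -345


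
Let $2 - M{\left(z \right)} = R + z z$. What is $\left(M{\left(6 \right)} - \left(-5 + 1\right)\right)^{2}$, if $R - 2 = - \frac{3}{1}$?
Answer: $841$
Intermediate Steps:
$R = -1$ ($R = 2 - \frac{3}{1} = 2 - 3 = -1$)
$M{\left(z \right)} = 3 - z^{2}$ ($M{\left(z \right)} = 2 - \left(-1 + z z\right) = 2 - \left(-1 + z^{2}\right) = 3 - z^{2}$)
$\left(M{\left(6 \right)} - \left(-5 + 1\right)\right)^{2} = \left(\left(3 - 6^{2}\right) - \left(-5 + 1\right)\right)^{2} = \left(\left(3 - 36\right) - -4\right)^{2} = \left(\left(3 - 36\right) + 4\right)^{2} = \left(-33 + 4\right)^{2} = \left(-29\right)^{2} = 841$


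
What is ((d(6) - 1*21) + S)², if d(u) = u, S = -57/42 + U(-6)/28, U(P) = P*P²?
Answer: 113569/196 ≈ 579.43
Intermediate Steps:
U(P) = P³
S = -127/14 (S = -57/42 + (-6)³/28 = -57*1/42 - 216*1/28 = -19/14 - 54/7 = -127/14 ≈ -9.0714)
((d(6) - 1*21) + S)² = ((6 - 1*21) - 127/14)² = ((6 - 21) - 127/14)² = (-15 - 127/14)² = (-337/14)² = 113569/196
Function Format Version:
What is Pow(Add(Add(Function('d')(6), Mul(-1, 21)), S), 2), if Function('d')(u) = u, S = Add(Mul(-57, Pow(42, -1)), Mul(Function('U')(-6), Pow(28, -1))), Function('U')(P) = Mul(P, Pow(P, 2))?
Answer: Rational(113569, 196) ≈ 579.43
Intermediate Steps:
Function('U')(P) = Pow(P, 3)
S = Rational(-127, 14) (S = Add(Mul(-57, Pow(42, -1)), Mul(Pow(-6, 3), Pow(28, -1))) = Add(Mul(-57, Rational(1, 42)), Mul(-216, Rational(1, 28))) = Add(Rational(-19, 14), Rational(-54, 7)) = Rational(-127, 14) ≈ -9.0714)
Pow(Add(Add(Function('d')(6), Mul(-1, 21)), S), 2) = Pow(Add(Add(6, Mul(-1, 21)), Rational(-127, 14)), 2) = Pow(Add(Add(6, -21), Rational(-127, 14)), 2) = Pow(Add(-15, Rational(-127, 14)), 2) = Pow(Rational(-337, 14), 2) = Rational(113569, 196)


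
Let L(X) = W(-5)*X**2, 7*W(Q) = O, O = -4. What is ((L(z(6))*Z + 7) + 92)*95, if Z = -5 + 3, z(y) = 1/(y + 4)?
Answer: 329213/35 ≈ 9406.1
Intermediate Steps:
z(y) = 1/(4 + y)
W(Q) = -4/7 (W(Q) = (1/7)*(-4) = -4/7)
Z = -2
L(X) = -4*X**2/7
((L(z(6))*Z + 7) + 92)*95 = ((-4/(7*(4 + 6)**2)*(-2) + 7) + 92)*95 = ((-4*(1/10)**2/7*(-2) + 7) + 92)*95 = ((-4/7*1/100*(-2) + 7) + 92)*95 = ((-1/175*(-2) + 7) + 92)*95 = ((2/175 + 7) + 92)*95 = (1227/175 + 92)*95 = (17327/175)*95 = 329213/35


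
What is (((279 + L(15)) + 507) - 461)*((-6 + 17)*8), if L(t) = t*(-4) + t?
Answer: 24640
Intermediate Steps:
L(t) = -3*t (L(t) = -4*t + t = -3*t)
(((279 + L(15)) + 507) - 461)*((-6 + 17)*8) = (((279 - 3*15) + 507) - 461)*((-6 + 17)*8) = (((279 - 45) + 507) - 461)*(11*8) = ((234 + 507) - 461)*88 = (741 - 461)*88 = 280*88 = 24640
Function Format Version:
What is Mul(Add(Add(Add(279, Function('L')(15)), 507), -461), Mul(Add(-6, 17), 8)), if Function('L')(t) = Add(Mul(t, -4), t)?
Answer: 24640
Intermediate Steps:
Function('L')(t) = Mul(-3, t) (Function('L')(t) = Add(Mul(-4, t), t) = Mul(-3, t))
Mul(Add(Add(Add(279, Function('L')(15)), 507), -461), Mul(Add(-6, 17), 8)) = Mul(Add(Add(Add(279, Mul(-3, 15)), 507), -461), Mul(Add(-6, 17), 8)) = Mul(Add(Add(Add(279, -45), 507), -461), Mul(11, 8)) = Mul(Add(Add(234, 507), -461), 88) = Mul(Add(741, -461), 88) = Mul(280, 88) = 24640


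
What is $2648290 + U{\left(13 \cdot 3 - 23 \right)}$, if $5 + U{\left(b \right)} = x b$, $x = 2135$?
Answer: $2682445$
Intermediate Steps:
$U{\left(b \right)} = -5 + 2135 b$
$2648290 + U{\left(13 \cdot 3 - 23 \right)} = 2648290 - \left(5 - 2135 \left(13 \cdot 3 - 23\right)\right) = 2648290 - \left(5 - 2135 \left(39 - 23\right)\right) = 2648290 + \left(-5 + 2135 \cdot 16\right) = 2648290 + \left(-5 + 34160\right) = 2648290 + 34155 = 2682445$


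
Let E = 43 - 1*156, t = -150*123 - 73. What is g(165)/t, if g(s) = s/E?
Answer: 165/2093099 ≈ 7.8831e-5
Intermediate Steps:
t = -18523 (t = -18450 - 73 = -18523)
E = -113 (E = 43 - 156 = -113)
g(s) = -s/113 (g(s) = s/(-113) = s*(-1/113) = -s/113)
g(165)/t = -1/113*165/(-18523) = -165/113*(-1/18523) = 165/2093099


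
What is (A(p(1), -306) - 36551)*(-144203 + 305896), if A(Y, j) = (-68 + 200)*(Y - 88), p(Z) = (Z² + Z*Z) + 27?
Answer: -7169305927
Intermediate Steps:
p(Z) = 27 + 2*Z² (p(Z) = (Z² + Z²) + 27 = 2*Z² + 27 = 27 + 2*Z²)
A(Y, j) = -11616 + 132*Y (A(Y, j) = 132*(-88 + Y) = -11616 + 132*Y)
(A(p(1), -306) - 36551)*(-144203 + 305896) = ((-11616 + 132*(27 + 2*1²)) - 36551)*(-144203 + 305896) = ((-11616 + 132*(27 + 2*1)) - 36551)*161693 = ((-11616 + 132*(27 + 2)) - 36551)*161693 = ((-11616 + 132*29) - 36551)*161693 = ((-11616 + 3828) - 36551)*161693 = (-7788 - 36551)*161693 = -44339*161693 = -7169305927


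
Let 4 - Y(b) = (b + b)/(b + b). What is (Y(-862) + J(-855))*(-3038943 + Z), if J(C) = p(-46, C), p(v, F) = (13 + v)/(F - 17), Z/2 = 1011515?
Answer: -2691153537/872 ≈ -3.0862e+6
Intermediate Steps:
Z = 2023030 (Z = 2*1011515 = 2023030)
Y(b) = 3 (Y(b) = 4 - (b + b)/(b + b) = 4 - 2*b/(2*b) = 4 - 2*b*1/(2*b) = 4 - 1*1 = 4 - 1 = 3)
p(v, F) = (13 + v)/(-17 + F)
J(C) = -33/(-17 + C) (J(C) = (13 - 46)/(-17 + C) = -33/(-17 + C))
(Y(-862) + J(-855))*(-3038943 + Z) = (3 - 33/(-17 - 855))*(-3038943 + 2023030) = (3 - 33/(-872))*(-1015913) = (3 - 33*(-1/872))*(-1015913) = (3 + 33/872)*(-1015913) = (2649/872)*(-1015913) = -2691153537/872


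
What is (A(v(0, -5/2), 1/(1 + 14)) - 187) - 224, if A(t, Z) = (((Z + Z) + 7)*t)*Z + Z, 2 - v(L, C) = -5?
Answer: -91711/225 ≈ -407.60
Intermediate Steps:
v(L, C) = 7 (v(L, C) = 2 - 1*(-5) = 2 + 5 = 7)
A(t, Z) = Z + Z*t*(7 + 2*Z) (A(t, Z) = ((2*Z + 7)*t)*Z + Z = ((7 + 2*Z)*t)*Z + Z = (t*(7 + 2*Z))*Z + Z = Z*t*(7 + 2*Z) + Z = Z + Z*t*(7 + 2*Z))
(A(v(0, -5/2), 1/(1 + 14)) - 187) - 224 = ((1 + 7*7 + 2*7/(1 + 14))/(1 + 14) - 187) - 224 = ((1 + 49 + 2*7/15)/15 - 187) - 224 = ((1 + 49 + 2*(1/15)*7)/15 - 187) - 224 = ((1 + 49 + 14/15)/15 - 187) - 224 = ((1/15)*(764/15) - 187) - 224 = (764/225 - 187) - 224 = -41311/225 - 224 = -91711/225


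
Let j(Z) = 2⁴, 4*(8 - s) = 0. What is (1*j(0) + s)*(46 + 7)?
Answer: 1272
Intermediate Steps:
s = 8 (s = 8 - ¼*0 = 8 + 0 = 8)
j(Z) = 16
(1*j(0) + s)*(46 + 7) = (1*16 + 8)*(46 + 7) = (16 + 8)*53 = 24*53 = 1272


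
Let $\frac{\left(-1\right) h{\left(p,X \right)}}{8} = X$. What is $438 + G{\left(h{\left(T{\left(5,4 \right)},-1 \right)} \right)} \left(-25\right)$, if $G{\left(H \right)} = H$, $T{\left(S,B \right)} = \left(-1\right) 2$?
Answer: $238$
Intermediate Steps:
$T{\left(S,B \right)} = -2$
$h{\left(p,X \right)} = - 8 X$
$438 + G{\left(h{\left(T{\left(5,4 \right)},-1 \right)} \right)} \left(-25\right) = 438 + \left(-8\right) \left(-1\right) \left(-25\right) = 438 + 8 \left(-25\right) = 438 - 200 = 238$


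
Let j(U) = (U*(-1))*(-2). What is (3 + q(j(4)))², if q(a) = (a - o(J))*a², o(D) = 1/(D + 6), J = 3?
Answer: 20894041/81 ≈ 2.5795e+5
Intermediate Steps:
o(D) = 1/(6 + D)
j(U) = 2*U (j(U) = -U*(-2) = 2*U)
q(a) = a²*(-⅑ + a) (q(a) = (a - 1/(6 + 3))*a² = (a - 1/9)*a² = (a - 1*⅑)*a² = (a - ⅑)*a² = (-⅑ + a)*a² = a²*(-⅑ + a))
(3 + q(j(4)))² = (3 + (2*4)²*(-⅑ + 2*4))² = (3 + 8²*(-⅑ + 8))² = (3 + 64*(71/9))² = (3 + 4544/9)² = (4571/9)² = 20894041/81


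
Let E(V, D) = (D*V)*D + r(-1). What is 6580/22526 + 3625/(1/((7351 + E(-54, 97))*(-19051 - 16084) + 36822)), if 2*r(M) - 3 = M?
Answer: 102615272547479470/1609 ≈ 6.3776e+13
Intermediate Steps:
r(M) = 3/2 + M/2
E(V, D) = 1 + V*D**2 (E(V, D) = (D*V)*D + (3/2 + (1/2)*(-1)) = V*D**2 + (3/2 - 1/2) = V*D**2 + 1 = 1 + V*D**2)
6580/22526 + 3625/(1/((7351 + E(-54, 97))*(-19051 - 16084) + 36822)) = 6580/22526 + 3625/(1/((7351 + (1 - 54*97**2))*(-19051 - 16084) + 36822)) = 6580*(1/22526) + 3625/(1/((7351 + (1 - 54*9409))*(-35135) + 36822)) = 470/1609 + 3625/(1/((7351 + (1 - 508086))*(-35135) + 36822)) = 470/1609 + 3625/(1/((7351 - 508085)*(-35135) + 36822)) = 470/1609 + 3625/(1/(-500734*(-35135) + 36822)) = 470/1609 + 3625/(1/(17593289090 + 36822)) = 470/1609 + 3625/(1/17593325912) = 470/1609 + 3625*17593325912 = 470/1609 + 63775806431000 = 102615272547479470/1609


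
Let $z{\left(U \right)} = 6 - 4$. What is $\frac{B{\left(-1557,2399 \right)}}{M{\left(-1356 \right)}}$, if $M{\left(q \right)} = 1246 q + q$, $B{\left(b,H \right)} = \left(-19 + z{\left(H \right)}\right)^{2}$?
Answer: $- \frac{289}{1690932} \approx -0.00017091$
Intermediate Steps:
$z{\left(U \right)} = 2$
$B{\left(b,H \right)} = 289$ ($B{\left(b,H \right)} = \left(-19 + 2\right)^{2} = \left(-17\right)^{2} = 289$)
$M{\left(q \right)} = 1247 q$
$\frac{B{\left(-1557,2399 \right)}}{M{\left(-1356 \right)}} = \frac{289}{1247 \left(-1356\right)} = \frac{289}{-1690932} = 289 \left(- \frac{1}{1690932}\right) = - \frac{289}{1690932}$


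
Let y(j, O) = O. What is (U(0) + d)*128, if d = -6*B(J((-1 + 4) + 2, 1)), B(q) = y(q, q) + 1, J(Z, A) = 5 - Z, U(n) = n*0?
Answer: -768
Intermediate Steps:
U(n) = 0
B(q) = 1 + q (B(q) = q + 1 = 1 + q)
d = -6 (d = -6*(1 + (5 - ((-1 + 4) + 2))) = -6*(1 + (5 - (3 + 2))) = -6*(1 + (5 - 1*5)) = -6*(1 + (5 - 5)) = -6*(1 + 0) = -6*1 = -6)
(U(0) + d)*128 = (0 - 6)*128 = -6*128 = -768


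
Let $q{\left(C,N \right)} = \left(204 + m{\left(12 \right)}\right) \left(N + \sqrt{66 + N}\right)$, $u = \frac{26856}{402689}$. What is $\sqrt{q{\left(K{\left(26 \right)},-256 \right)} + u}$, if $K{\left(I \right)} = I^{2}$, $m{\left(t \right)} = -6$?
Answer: $\frac{3 \sqrt{-913275080196696 + 3567485475862 i \sqrt{190}}}{402689} \approx 6.059 + 225.22 i$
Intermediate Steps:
$u = \frac{26856}{402689}$ ($u = 26856 \cdot \frac{1}{402689} = \frac{26856}{402689} \approx 0.066692$)
$q{\left(C,N \right)} = 198 N + 198 \sqrt{66 + N}$ ($q{\left(C,N \right)} = \left(204 - 6\right) \left(N + \sqrt{66 + N}\right) = 198 \left(N + \sqrt{66 + N}\right) = 198 N + 198 \sqrt{66 + N}$)
$\sqrt{q{\left(K{\left(26 \right)},-256 \right)} + u} = \sqrt{\left(198 \left(-256\right) + 198 \sqrt{66 - 256}\right) + \frac{26856}{402689}} = \sqrt{\left(-50688 + 198 \sqrt{-190}\right) + \frac{26856}{402689}} = \sqrt{\left(-50688 + 198 i \sqrt{190}\right) + \frac{26856}{402689}} = \sqrt{- \frac{20411473176}{402689} + 198 i \sqrt{190}}$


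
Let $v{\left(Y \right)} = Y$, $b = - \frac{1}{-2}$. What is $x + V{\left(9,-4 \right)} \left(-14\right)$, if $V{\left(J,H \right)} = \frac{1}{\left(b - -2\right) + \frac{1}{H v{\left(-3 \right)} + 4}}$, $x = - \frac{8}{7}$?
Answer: $- \frac{1896}{287} \approx -6.6063$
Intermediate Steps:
$b = \frac{1}{2}$ ($b = \left(-1\right) \left(- \frac{1}{2}\right) = \frac{1}{2} \approx 0.5$)
$x = - \frac{8}{7}$ ($x = \left(-8\right) \frac{1}{7} = - \frac{8}{7} \approx -1.1429$)
$V{\left(J,H \right)} = \frac{1}{\frac{5}{2} + \frac{1}{4 - 3 H}}$ ($V{\left(J,H \right)} = \frac{1}{\left(\frac{1}{2} - -2\right) + \frac{1}{H \left(-3\right) + 4}} = \frac{1}{\left(\frac{1}{2} + 2\right) + \frac{1}{- 3 H + 4}} = \frac{1}{\frac{5}{2} + \frac{1}{4 - 3 H}}$)
$x + V{\left(9,-4 \right)} \left(-14\right) = - \frac{8}{7} + \frac{2 \left(4 - -12\right)}{22 - -60} \left(-14\right) = - \frac{8}{7} + \frac{2 \left(4 + 12\right)}{22 + 60} \left(-14\right) = - \frac{8}{7} + 2 \cdot \frac{1}{82} \cdot 16 \left(-14\right) = - \frac{8}{7} + \frac{16}{41} \left(-14\right) = - \frac{8}{7} - \frac{224}{41} = - \frac{1896}{287}$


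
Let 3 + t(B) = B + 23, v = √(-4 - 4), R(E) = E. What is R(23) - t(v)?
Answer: 3 - 2*I*√2 ≈ 3.0 - 2.8284*I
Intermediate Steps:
v = 2*I*√2 (v = √(-8) = 2*I*√2 ≈ 2.8284*I)
t(B) = 20 + B (t(B) = -3 + (B + 23) = -3 + (23 + B) = 20 + B)
R(23) - t(v) = 23 - (20 + 2*I*√2) = 23 + (-20 - 2*I*√2) = 3 - 2*I*√2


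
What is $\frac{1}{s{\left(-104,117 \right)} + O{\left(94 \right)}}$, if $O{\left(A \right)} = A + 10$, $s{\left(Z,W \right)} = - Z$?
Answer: $\frac{1}{208} \approx 0.0048077$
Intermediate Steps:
$O{\left(A \right)} = 10 + A$
$\frac{1}{s{\left(-104,117 \right)} + O{\left(94 \right)}} = \frac{1}{\left(-1\right) \left(-104\right) + \left(10 + 94\right)} = \frac{1}{104 + 104} = \frac{1}{208}$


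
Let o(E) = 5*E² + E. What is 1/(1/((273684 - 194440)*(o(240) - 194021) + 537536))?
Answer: 7466827972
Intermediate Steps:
o(E) = E + 5*E²
1/(1/((273684 - 194440)*(o(240) - 194021) + 537536)) = 1/(1/((273684 - 194440)*(240*(1 + 5*240) - 194021) + 537536)) = 1/(1/(79244*(240*(1 + 1200) - 194021) + 537536)) = 1/(1/(79244*(240*1201 - 194021) + 537536)) = 1/(1/(79244*(288240 - 194021) + 537536)) = 1/(1/(79244*94219 + 537536)) = 1/(1/(7466290436 + 537536)) = 1/(1/7466827972) = 7466827972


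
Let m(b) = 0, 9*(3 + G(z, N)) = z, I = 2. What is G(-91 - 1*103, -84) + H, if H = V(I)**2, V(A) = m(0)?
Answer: -221/9 ≈ -24.556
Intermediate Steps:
G(z, N) = -3 + z/9
V(A) = 0
H = 0 (H = 0**2 = 0)
G(-91 - 1*103, -84) + H = (-3 + (-91 - 1*103)/9) + 0 = (-3 + (-91 - 103)/9) + 0 = (-3 + (1/9)*(-194)) + 0 = (-3 - 194/9) + 0 = -221/9 + 0 = -221/9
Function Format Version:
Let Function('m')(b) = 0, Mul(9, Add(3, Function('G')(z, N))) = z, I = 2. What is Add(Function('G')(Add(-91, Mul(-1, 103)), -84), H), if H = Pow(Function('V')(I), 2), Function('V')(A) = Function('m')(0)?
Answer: Rational(-221, 9) ≈ -24.556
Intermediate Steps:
Function('G')(z, N) = Add(-3, Mul(Rational(1, 9), z))
Function('V')(A) = 0
H = 0 (H = Pow(0, 2) = 0)
Add(Function('G')(Add(-91, Mul(-1, 103)), -84), H) = Add(Add(-3, Mul(Rational(1, 9), Add(-91, Mul(-1, 103)))), 0) = Add(Add(-3, Mul(Rational(1, 9), Add(-91, -103))), 0) = Add(Add(-3, Mul(Rational(1, 9), -194)), 0) = Add(Add(-3, Rational(-194, 9)), 0) = Add(Rational(-221, 9), 0) = Rational(-221, 9)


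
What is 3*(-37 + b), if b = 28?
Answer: -27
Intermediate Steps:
3*(-37 + b) = 3*(-37 + 28) = 3*(-9) = -27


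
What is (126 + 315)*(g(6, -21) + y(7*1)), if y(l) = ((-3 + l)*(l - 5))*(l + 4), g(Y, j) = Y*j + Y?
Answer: -14112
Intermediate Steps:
g(Y, j) = Y + Y*j
y(l) = (-5 + l)*(-3 + l)*(4 + l) (y(l) = ((-3 + l)*(-5 + l))*(4 + l) = ((-5 + l)*(-3 + l))*(4 + l) = (-5 + l)*(-3 + l)*(4 + l))
(126 + 315)*(g(6, -21) + y(7*1)) = (126 + 315)*(6*(1 - 21) + (60 + (7*1)³ - 119 - 4*(7*1)²)) = 441*(6*(-20) + (60 + 7³ - 17*7 - 4*7²)) = 441*(-120 + (60 + 343 - 119 - 4*49)) = 441*(-120 + (60 + 343 - 119 - 196)) = 441*(-120 + 88) = 441*(-32) = -14112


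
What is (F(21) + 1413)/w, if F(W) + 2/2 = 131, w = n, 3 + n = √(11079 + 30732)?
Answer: 1543/13934 + 1543*√41811/41802 ≈ 7.6584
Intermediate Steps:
n = -3 + √41811 (n = -3 + √(11079 + 30732) = -3 + √41811 ≈ 201.48)
w = -3 + √41811 ≈ 201.48
F(W) = 130 (F(W) = -1 + 131 = 130)
(F(21) + 1413)/w = (130 + 1413)/(-3 + √41811) = 1543/(-3 + √41811)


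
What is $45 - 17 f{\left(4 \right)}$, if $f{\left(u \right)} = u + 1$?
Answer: $-40$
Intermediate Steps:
$f{\left(u \right)} = 1 + u$
$45 - 17 f{\left(4 \right)} = 45 - 17 \left(1 + 4\right) = 45 - 85 = -40$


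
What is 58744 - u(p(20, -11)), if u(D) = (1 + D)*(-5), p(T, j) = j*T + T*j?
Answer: 56549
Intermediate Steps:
p(T, j) = 2*T*j (p(T, j) = T*j + T*j = 2*T*j)
u(D) = -5 - 5*D
58744 - u(p(20, -11)) = 58744 - (-5 - 10*20*(-11)) = 58744 - (-5 - 5*(-440)) = 58744 - (-5 + 2200) = 58744 - 1*2195 = 58744 - 2195 = 56549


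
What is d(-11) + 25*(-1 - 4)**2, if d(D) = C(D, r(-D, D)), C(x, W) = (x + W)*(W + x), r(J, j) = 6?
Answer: 650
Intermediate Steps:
C(x, W) = (W + x)**2 (C(x, W) = (W + x)*(W + x) = (W + x)**2)
d(D) = (6 + D)**2
d(-11) + 25*(-1 - 4)**2 = (6 - 11)**2 + 25*(-1 - 4)**2 = (-5)**2 + 25*(-5)**2 = 25 + 25*25 = 25 + 625 = 650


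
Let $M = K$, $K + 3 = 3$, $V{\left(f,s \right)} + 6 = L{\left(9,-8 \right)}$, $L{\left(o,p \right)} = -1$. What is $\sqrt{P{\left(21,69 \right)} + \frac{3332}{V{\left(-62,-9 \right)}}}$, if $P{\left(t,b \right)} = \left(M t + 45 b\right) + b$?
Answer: $\sqrt{2698} \approx 51.942$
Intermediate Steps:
$V{\left(f,s \right)} = -7$ ($V{\left(f,s \right)} = -6 - 1 = -7$)
$K = 0$ ($K = -3 + 3 = 0$)
$M = 0$
$P{\left(t,b \right)} = 46 b$ ($P{\left(t,b \right)} = \left(0 t + 45 b\right) + b = \left(0 + 45 b\right) + b = 45 b + b = 46 b$)
$\sqrt{P{\left(21,69 \right)} + \frac{3332}{V{\left(-62,-9 \right)}}} = \sqrt{46 \cdot 69 + \frac{3332}{-7}} = \sqrt{3174 + 3332 \left(- \frac{1}{7}\right)} = \sqrt{3174 - 476} = \sqrt{2698}$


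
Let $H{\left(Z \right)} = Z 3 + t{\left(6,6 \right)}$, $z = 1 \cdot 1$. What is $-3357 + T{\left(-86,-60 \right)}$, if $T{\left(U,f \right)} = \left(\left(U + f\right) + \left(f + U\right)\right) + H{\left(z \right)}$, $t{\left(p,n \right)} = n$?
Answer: $-3640$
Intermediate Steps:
$z = 1$
$H{\left(Z \right)} = 6 + 3 Z$ ($H{\left(Z \right)} = Z 3 + 6 = 3 Z + 6 = 6 + 3 Z$)
$T{\left(U,f \right)} = 9 + 2 U + 2 f$ ($T{\left(U,f \right)} = \left(\left(U + f\right) + \left(f + U\right)\right) + \left(6 + 3 \cdot 1\right) = \left(\left(U + f\right) + \left(U + f\right)\right) + \left(6 + 3\right) = \left(2 U + 2 f\right) + 9 = 9 + 2 U + 2 f$)
$-3357 + T{\left(-86,-60 \right)} = -3357 + \left(9 + 2 \left(-86\right) + 2 \left(-60\right)\right) = -3357 - 283 = -3640$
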